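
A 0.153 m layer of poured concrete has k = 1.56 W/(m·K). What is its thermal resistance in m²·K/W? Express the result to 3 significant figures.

0.0981 m²·K/W

R = L/k = 0.153/1.56 = 0.09808 m²·K/W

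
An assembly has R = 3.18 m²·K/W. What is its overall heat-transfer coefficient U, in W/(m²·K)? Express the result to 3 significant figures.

U = 1/R = 1/3.18 = 0.3145

0.314 W/(m²·K)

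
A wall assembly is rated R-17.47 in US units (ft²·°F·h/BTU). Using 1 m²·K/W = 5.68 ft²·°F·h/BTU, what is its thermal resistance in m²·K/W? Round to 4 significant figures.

R_SI = 17.47/5.68 = 3.0757

3.076 m²·K/W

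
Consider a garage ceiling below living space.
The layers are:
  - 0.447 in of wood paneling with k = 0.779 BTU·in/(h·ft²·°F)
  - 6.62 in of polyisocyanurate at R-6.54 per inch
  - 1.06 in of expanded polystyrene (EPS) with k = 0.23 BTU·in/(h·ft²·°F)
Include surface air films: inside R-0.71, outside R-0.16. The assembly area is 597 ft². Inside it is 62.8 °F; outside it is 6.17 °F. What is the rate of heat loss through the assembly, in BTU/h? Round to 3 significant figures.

685 BTU/h

0.447/0.779 = 0.5738
6.62 × 6.54 = 43.29
1.06/0.23 = 4.609
R_total = 0.71 + 0.5738 + 43.29 + 4.609 + 0.16 = 49.35 ft²·°F·h/BTU
Q = A·ΔT/R = 597 × (62.8 − 6.17) / 49.35 = 685.1 BTU/h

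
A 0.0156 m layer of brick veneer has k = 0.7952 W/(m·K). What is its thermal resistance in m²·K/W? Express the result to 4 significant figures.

0.01962 m²·K/W

R = L/k = 0.0156/0.7952 = 0.019618 m²·K/W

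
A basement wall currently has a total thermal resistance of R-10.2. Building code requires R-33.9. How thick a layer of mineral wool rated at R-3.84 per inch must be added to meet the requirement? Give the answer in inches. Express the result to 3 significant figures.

6.17 in

ΔR = 33.9 − 10.2 = 23.7 ft²·°F·h/BTU
L = ΔR / (R/in) = 23.7/3.84 = 6.172 in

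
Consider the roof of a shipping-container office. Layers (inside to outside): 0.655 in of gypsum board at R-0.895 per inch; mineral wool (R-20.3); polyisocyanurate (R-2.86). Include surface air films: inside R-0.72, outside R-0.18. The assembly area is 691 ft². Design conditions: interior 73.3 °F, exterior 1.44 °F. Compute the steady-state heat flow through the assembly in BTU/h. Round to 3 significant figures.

0.655 × 0.895 = 0.5862
R_total = 0.72 + 0.5862 + 20.3 + 2.86 + 0.18 = 24.65 ft²·°F·h/BTU
Q = A·ΔT/R = 691 × (73.3 − 1.44) / 24.65 = 2015 BTU/h

2010 BTU/h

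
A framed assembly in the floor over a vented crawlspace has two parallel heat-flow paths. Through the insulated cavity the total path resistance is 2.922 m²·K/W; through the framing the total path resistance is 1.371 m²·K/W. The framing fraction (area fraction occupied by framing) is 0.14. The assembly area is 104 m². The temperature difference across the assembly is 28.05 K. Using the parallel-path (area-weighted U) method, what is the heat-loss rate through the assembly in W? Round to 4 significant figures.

1156 W

U_eff = 0.86/2.922 + 0.14/1.371 = 0.29432 + 0.10212 = 0.39643
R_eff = 1/U_eff = 2.5225 m²·K/W
Q = 104 × 28.05 / 2.5225 = 1156.5 W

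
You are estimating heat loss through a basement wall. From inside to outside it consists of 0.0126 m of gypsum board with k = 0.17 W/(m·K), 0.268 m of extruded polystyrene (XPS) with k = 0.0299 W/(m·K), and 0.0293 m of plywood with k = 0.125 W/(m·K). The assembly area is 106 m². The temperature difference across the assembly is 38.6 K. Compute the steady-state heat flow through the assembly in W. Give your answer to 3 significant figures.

441 W

0.0126/0.17 = 0.07412
0.268/0.0299 = 8.963
0.0293/0.125 = 0.2344
R_total = 0.07412 + 8.963 + 0.2344 = 9.272 m²·K/W
Q = A·ΔT/R = 106 × 38.6 / 9.272 = 441.3 W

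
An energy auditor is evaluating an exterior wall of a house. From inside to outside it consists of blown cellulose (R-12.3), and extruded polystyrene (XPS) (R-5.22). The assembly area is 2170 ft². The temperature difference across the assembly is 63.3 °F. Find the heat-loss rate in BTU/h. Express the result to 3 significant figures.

R_total = 12.3 + 5.22 = 17.52 ft²·°F·h/BTU
Q = A·ΔT/R = 2170 × 63.3 / 17.52 = 7840 BTU/h

7840 BTU/h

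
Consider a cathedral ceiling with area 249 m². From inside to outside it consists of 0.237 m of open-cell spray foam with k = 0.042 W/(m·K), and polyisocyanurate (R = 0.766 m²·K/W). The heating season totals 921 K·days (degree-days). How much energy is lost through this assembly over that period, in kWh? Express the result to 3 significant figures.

0.237/0.042 = 5.643
R_total = 5.643 + 0.766 = 6.409 m²·K/W
E = A × HDD × 24 / R / 1000 = 249 × 921 × 24 / 6.409 / 1000 = 858.8 kWh

859 kWh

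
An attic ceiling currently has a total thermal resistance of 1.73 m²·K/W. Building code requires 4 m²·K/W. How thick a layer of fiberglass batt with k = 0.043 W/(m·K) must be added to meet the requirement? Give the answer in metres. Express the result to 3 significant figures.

ΔR = 4 − 1.73 = 2.27 m²·K/W
L = ΔR × k = 2.27 × 0.043 = 0.09761 m

0.0976 m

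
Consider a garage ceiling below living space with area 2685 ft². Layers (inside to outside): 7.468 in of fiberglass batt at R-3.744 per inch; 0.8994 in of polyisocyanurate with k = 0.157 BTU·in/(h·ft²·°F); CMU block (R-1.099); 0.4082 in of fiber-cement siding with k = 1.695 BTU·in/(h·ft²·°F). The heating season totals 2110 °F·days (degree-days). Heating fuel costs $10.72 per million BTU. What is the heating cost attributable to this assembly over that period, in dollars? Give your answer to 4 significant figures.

7.468 × 3.744 = 27.96
0.8994/0.157 = 5.7287
0.4082/1.695 = 0.24083
R_total = 27.96 + 5.7287 + 1.099 + 0.24083 = 35.029 ft²·°F·h/BTU
E = A × HDD × 24 / R = 2685 × 2110 × 24 / 35.029 = 3881600 BTU
Cost = 3881600/10⁶ × 10.72 = $41.611

41.61 dollars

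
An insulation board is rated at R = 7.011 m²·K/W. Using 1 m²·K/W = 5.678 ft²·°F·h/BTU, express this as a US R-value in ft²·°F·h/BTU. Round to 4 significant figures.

R_US = 7.011 × 5.678 = 39.808

39.81 ft²·°F·h/BTU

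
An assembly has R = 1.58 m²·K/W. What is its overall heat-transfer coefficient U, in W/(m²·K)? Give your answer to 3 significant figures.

0.633 W/(m²·K)

U = 1/R = 1/1.58 = 0.6329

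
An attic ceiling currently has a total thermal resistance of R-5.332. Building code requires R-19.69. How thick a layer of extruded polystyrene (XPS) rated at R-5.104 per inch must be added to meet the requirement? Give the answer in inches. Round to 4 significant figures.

2.813 in

ΔR = 19.69 − 5.332 = 14.358 ft²·°F·h/BTU
L = ΔR / (R/in) = 14.358/5.104 = 2.8131 in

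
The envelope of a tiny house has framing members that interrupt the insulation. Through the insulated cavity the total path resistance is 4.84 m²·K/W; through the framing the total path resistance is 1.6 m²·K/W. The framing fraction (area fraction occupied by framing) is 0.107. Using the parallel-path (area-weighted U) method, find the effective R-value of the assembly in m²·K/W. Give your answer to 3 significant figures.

3.98 m²·K/W

U_eff = 0.893/4.84 + 0.107/1.6 = 0.1845 + 0.06687 = 0.2514
R_eff = 1/U_eff = 3.978 m²·K/W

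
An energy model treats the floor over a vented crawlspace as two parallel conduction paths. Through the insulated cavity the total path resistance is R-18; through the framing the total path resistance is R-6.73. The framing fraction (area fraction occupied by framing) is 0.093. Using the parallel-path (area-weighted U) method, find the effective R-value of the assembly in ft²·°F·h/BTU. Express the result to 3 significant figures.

U_eff = 0.907/18 + 0.093/6.73 = 0.05039 + 0.01382 = 0.06421
R_eff = 1/U_eff = 15.57 ft²·°F·h/BTU

15.6 ft²·°F·h/BTU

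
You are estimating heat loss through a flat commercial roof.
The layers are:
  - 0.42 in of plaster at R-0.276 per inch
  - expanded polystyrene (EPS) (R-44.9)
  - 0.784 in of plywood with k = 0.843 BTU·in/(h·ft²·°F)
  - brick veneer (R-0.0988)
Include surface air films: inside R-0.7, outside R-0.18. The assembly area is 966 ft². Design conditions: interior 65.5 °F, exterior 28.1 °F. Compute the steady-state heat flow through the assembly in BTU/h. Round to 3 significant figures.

770 BTU/h

0.42 × 0.276 = 0.1159
0.784/0.843 = 0.93
R_total = 0.7 + 0.1159 + 44.9 + 0.93 + 0.0988 + 0.18 = 46.92 ft²·°F·h/BTU
Q = A·ΔT/R = 966 × (65.5 − 28.1) / 46.92 = 769.9 BTU/h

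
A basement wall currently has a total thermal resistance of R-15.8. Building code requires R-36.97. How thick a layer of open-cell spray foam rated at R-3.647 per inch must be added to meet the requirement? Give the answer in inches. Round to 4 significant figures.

ΔR = 36.97 − 15.8 = 21.17 ft²·°F·h/BTU
L = ΔR / (R/in) = 21.17/3.647 = 5.8048 in

5.805 in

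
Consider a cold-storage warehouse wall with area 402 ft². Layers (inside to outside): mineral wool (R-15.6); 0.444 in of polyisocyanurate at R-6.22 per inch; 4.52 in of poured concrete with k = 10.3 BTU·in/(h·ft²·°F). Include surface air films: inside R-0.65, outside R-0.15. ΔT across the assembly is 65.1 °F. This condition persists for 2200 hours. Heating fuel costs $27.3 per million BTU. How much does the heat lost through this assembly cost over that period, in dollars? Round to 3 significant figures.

80.2 dollars

0.444 × 6.22 = 2.762
4.52/10.3 = 0.4388
R_total = 0.65 + 15.6 + 2.762 + 0.4388 + 0.15 = 19.6 ft²·°F·h/BTU
Q = 402 × 65.1 / 19.6 = 1335 BTU/h
E = 1335 × 2200 = 2937000 BTU
Cost = 2937000/10⁶ × 27.3 = $80.19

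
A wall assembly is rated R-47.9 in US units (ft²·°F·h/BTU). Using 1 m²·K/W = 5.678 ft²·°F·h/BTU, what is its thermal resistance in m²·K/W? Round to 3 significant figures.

R_SI = 47.9/5.678 = 8.436

8.44 m²·K/W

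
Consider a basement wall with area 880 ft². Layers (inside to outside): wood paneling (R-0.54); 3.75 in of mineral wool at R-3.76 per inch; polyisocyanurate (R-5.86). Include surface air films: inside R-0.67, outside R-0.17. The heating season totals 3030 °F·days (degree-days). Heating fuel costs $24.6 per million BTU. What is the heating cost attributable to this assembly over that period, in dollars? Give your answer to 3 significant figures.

73.8 dollars

3.75 × 3.76 = 14.1
R_total = 0.67 + 0.54 + 14.1 + 5.86 + 0.17 = 21.34 ft²·°F·h/BTU
E = A × HDD × 24 / R = 880 × 3030 × 24 / 21.34 = 2999000 BTU
Cost = 2999000/10⁶ × 24.6 = $73.77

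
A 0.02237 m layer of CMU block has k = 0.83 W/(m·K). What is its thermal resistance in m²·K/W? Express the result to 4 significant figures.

R = L/k = 0.02237/0.83 = 0.026952 m²·K/W

0.02695 m²·K/W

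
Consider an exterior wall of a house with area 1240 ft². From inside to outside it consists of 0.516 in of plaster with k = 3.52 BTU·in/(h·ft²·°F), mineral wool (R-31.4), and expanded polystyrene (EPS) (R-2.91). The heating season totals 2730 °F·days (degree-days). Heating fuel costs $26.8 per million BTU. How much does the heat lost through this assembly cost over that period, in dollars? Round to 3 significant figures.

0.516/3.52 = 0.1466
R_total = 0.1466 + 31.4 + 2.91 = 34.46 ft²·°F·h/BTU
E = A × HDD × 24 / R = 1240 × 2730 × 24 / 34.46 = 2358000 BTU
Cost = 2358000/10⁶ × 26.8 = $63.19

63.2 dollars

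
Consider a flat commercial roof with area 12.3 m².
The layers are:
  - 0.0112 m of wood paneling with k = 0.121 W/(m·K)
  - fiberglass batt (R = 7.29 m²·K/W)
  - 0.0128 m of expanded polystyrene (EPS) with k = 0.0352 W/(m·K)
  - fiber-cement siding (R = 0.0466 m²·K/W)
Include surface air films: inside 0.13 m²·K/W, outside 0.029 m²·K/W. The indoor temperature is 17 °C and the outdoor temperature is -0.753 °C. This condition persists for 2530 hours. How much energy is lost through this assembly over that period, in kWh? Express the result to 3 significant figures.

0.0112/0.121 = 0.09256
0.0128/0.0352 = 0.3636
R_total = 0.13 + 0.09256 + 7.29 + 0.3636 + 0.0466 + 0.029 = 7.952 m²·K/W
Q = 12.3 × (17 − (-0.753)) / 7.952 = 27.46 W
E = 27.46 W × 2530 h / 1000 = 69.48 kWh

69.5 kWh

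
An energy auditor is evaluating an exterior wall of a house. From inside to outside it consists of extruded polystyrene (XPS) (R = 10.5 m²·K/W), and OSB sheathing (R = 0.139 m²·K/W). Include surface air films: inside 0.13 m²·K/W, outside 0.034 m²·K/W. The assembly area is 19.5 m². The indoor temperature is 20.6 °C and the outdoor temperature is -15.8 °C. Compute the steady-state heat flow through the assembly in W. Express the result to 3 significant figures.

65.7 W

R_total = 0.13 + 10.5 + 0.139 + 0.034 = 10.8 m²·K/W
Q = A·ΔT/R = 19.5 × (20.6 − (-15.8)) / 10.8 = 65.7 W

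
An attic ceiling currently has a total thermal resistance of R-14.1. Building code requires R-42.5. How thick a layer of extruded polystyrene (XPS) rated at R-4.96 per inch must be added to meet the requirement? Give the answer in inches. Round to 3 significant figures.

ΔR = 42.5 − 14.1 = 28.4 ft²·°F·h/BTU
L = ΔR / (R/in) = 28.4/4.96 = 5.726 in

5.73 in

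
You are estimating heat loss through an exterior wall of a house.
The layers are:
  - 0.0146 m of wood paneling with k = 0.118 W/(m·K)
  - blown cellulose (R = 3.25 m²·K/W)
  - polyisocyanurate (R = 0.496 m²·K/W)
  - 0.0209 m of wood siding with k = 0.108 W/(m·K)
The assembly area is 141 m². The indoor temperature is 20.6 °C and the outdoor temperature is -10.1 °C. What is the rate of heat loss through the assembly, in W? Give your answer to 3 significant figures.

1070 W

0.0146/0.118 = 0.1237
0.0209/0.108 = 0.1935
R_total = 0.1237 + 3.25 + 0.496 + 0.1935 = 4.063 m²·K/W
Q = A·ΔT/R = 141 × (20.6 − (-10.1)) / 4.063 = 1065 W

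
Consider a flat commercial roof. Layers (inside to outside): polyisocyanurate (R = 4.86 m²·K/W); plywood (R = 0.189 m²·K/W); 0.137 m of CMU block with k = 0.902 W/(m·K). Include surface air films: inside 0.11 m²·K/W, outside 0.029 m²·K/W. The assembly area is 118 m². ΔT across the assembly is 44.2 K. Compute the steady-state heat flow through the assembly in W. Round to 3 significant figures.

0.137/0.902 = 0.1519
R_total = 0.11 + 4.86 + 0.189 + 0.1519 + 0.029 = 5.34 m²·K/W
Q = A·ΔT/R = 118 × 44.2 / 5.34 = 976.7 W

977 W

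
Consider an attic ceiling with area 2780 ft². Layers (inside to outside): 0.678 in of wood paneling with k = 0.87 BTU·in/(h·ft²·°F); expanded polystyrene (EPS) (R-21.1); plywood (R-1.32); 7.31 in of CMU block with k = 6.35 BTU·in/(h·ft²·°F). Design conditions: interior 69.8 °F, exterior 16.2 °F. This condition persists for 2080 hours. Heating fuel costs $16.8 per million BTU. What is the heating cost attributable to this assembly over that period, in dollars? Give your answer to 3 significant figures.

0.678/0.87 = 0.7793
7.31/6.35 = 1.151
R_total = 0.7793 + 21.1 + 1.32 + 1.151 = 24.35 ft²·°F·h/BTU
Q = 2780 × (69.8 − 16.2) / 24.35 = 6119 BTU/h
E = 6119 × 2080 = 12730000 BTU
Cost = 12730000/10⁶ × 16.8 = $213.8

214 dollars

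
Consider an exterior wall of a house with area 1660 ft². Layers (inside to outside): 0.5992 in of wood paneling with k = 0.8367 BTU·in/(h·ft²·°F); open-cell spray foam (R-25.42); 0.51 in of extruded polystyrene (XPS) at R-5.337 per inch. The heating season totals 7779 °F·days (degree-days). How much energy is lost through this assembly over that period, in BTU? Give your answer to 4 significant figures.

0.5992/0.8367 = 0.71615
0.51 × 5.337 = 2.7219
R_total = 0.71615 + 25.42 + 2.7219 = 28.858 ft²·°F·h/BTU
E = A × HDD × 24 / R = 1660 × 7779 × 24 / 28.858 = 10739000 BTU

10740000 BTU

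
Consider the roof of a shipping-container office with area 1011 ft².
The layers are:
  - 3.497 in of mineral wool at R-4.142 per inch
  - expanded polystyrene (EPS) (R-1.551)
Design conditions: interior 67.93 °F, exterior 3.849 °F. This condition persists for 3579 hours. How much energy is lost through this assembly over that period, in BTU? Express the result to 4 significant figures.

3.497 × 4.142 = 14.485
R_total = 14.485 + 1.551 = 16.036 ft²·°F·h/BTU
Q = 1011 × (67.93 − 3.849) / 16.036 = 4040.1 BTU/h
E = 4040.1 × 3579 = 14460000 BTU

14460000 BTU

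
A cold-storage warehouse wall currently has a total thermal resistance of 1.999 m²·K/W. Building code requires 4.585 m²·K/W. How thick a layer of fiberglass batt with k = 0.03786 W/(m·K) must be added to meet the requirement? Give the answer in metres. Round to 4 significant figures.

0.09791 m

ΔR = 4.585 − 1.999 = 2.586 m²·K/W
L = ΔR × k = 2.586 × 0.03786 = 0.097906 m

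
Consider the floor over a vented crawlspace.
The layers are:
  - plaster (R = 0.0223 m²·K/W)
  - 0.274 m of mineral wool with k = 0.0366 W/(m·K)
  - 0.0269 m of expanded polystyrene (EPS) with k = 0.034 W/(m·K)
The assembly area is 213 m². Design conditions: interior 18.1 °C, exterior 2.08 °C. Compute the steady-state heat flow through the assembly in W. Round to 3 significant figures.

0.274/0.0366 = 7.486
0.0269/0.034 = 0.7912
R_total = 0.0223 + 7.486 + 0.7912 = 8.3 m²·K/W
Q = A·ΔT/R = 213 × (18.1 − 2.08) / 8.3 = 411.1 W

411 W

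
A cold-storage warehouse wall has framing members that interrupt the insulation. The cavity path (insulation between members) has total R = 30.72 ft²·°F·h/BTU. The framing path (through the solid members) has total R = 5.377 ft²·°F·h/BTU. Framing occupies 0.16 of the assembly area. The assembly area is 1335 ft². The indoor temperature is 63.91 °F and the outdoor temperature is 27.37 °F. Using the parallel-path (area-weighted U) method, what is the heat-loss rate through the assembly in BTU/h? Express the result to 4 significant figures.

2785 BTU/h

U_eff = 0.84/30.72 + 0.16/5.377 = 0.027344 + 0.029756 = 0.0571
R_eff = 1/U_eff = 17.513 ft²·°F·h/BTU
Q = 1335 × (63.91 − 27.37) / 17.513 = 2785.4 BTU/h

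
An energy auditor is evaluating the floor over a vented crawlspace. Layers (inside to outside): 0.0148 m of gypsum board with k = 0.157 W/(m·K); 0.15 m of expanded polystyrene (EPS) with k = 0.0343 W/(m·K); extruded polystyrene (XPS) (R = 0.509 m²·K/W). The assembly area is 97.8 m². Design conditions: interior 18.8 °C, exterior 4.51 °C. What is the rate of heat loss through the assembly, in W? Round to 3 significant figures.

0.0148/0.157 = 0.09427
0.15/0.0343 = 4.373
R_total = 0.09427 + 4.373 + 0.509 = 4.976 m²·K/W
Q = A·ΔT/R = 97.8 × (18.8 − 4.51) / 4.976 = 280.8 W

281 W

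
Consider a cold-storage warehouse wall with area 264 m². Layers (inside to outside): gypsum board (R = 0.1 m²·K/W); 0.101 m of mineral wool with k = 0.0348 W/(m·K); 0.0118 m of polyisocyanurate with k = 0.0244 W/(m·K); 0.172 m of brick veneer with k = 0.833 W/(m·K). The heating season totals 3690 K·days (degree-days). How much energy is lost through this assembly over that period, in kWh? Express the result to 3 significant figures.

6330 kWh

0.101/0.0348 = 2.902
0.0118/0.0244 = 0.4836
0.172/0.833 = 0.2065
R_total = 0.1 + 2.902 + 0.4836 + 0.2065 = 3.692 m²·K/W
E = A × HDD × 24 / R / 1000 = 264 × 3690 × 24 / 3.692 / 1000 = 6332 kWh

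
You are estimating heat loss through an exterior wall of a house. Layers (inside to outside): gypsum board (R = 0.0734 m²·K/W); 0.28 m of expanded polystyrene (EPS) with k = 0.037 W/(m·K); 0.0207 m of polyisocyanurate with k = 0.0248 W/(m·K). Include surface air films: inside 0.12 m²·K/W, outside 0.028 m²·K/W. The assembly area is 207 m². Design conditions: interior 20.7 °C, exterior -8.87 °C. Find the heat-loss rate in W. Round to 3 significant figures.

710 W

0.28/0.037 = 7.568
0.0207/0.0248 = 0.8347
R_total = 0.12 + 0.0734 + 7.568 + 0.8347 + 0.028 = 8.624 m²·K/W
Q = A·ΔT/R = 207 × (20.7 − (-8.87)) / 8.624 = 709.8 W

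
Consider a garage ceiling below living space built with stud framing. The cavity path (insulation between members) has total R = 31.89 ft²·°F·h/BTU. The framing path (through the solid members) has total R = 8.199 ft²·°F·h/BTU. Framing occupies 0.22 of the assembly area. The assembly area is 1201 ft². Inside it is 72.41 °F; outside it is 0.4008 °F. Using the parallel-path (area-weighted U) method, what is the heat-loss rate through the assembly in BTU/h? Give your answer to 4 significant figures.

4436 BTU/h

U_eff = 0.78/31.89 + 0.22/8.199 = 0.024459 + 0.026833 = 0.051292
R_eff = 1/U_eff = 19.496 ft²·°F·h/BTU
Q = 1201 × (72.41 − 0.4008) / 19.496 = 4435.9 BTU/h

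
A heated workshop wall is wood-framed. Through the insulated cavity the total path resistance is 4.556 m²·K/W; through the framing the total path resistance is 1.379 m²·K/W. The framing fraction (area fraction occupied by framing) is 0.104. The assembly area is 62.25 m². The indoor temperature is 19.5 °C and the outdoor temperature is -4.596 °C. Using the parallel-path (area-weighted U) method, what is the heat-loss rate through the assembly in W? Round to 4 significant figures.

408.1 W

U_eff = 0.896/4.556 + 0.104/1.379 = 0.19666 + 0.075417 = 0.27208
R_eff = 1/U_eff = 3.6754 m²·K/W
Q = 62.25 × (19.5 − (-4.596)) / 3.6754 = 408.11 W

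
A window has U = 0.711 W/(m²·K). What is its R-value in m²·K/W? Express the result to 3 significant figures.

1.41 m²·K/W

R = 1/U = 1/0.711 = 1.406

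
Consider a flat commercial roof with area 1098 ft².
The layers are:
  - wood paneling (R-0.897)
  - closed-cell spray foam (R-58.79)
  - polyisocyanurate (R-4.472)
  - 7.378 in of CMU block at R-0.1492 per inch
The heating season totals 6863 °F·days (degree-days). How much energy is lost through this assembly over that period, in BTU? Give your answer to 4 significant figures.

7.378 × 0.1492 = 1.1008
R_total = 0.897 + 58.79 + 4.472 + 1.1008 = 65.26 ft²·°F·h/BTU
E = A × HDD × 24 / R = 1098 × 6863 × 24 / 65.26 = 2771300 BTU

2771000 BTU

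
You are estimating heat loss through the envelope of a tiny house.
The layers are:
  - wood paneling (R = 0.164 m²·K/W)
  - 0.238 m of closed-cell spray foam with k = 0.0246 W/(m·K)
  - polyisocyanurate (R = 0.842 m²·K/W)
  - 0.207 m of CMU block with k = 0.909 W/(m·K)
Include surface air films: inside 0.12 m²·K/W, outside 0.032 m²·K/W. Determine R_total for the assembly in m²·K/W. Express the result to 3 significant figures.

0.238/0.0246 = 9.675
0.207/0.909 = 0.2277
R_total = 0.12 + 0.164 + 9.675 + 0.842 + 0.2277 + 0.032 = 11.06 m²·K/W

11.1 m²·K/W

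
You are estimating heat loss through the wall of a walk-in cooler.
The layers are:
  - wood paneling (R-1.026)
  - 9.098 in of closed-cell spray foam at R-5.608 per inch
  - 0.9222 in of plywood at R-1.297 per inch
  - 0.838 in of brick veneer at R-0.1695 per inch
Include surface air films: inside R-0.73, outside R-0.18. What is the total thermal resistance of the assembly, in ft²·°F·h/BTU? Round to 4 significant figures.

9.098 × 5.608 = 51.022
0.9222 × 1.297 = 1.1961
0.838 × 0.1695 = 0.14204
R_total = 0.73 + 1.026 + 51.022 + 1.1961 + 0.14204 + 0.18 = 54.296 ft²·°F·h/BTU

54.30 ft²·°F·h/BTU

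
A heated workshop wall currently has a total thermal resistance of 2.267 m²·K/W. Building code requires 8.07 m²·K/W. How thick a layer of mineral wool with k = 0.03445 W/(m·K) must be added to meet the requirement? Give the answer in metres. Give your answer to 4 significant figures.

0.1999 m

ΔR = 8.07 − 2.267 = 5.803 m²·K/W
L = ΔR × k = 5.803 × 0.03445 = 0.19991 m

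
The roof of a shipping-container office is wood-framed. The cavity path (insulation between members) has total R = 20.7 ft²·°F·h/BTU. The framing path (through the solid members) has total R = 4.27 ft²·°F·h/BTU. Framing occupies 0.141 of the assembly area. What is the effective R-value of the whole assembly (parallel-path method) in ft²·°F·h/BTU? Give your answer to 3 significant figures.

U_eff = 0.859/20.7 + 0.141/4.27 = 0.0415 + 0.03302 = 0.07452
R_eff = 1/U_eff = 13.42 ft²·°F·h/BTU

13.4 ft²·°F·h/BTU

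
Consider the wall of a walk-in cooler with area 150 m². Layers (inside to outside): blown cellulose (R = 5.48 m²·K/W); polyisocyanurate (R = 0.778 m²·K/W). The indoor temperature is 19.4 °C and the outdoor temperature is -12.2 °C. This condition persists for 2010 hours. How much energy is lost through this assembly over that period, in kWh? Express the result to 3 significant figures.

1520 kWh

R_total = 5.48 + 0.778 = 6.258 m²·K/W
Q = 150 × (19.4 − (-12.2)) / 6.258 = 757.4 W
E = 757.4 W × 2010 h / 1000 = 1522 kWh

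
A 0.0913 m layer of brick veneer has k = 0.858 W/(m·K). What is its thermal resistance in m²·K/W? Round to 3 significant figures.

0.106 m²·K/W

R = L/k = 0.0913/0.858 = 0.1064 m²·K/W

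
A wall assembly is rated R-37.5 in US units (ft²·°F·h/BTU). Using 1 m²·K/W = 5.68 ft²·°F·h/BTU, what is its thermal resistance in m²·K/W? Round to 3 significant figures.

6.60 m²·K/W

R_SI = 37.5/5.68 = 6.602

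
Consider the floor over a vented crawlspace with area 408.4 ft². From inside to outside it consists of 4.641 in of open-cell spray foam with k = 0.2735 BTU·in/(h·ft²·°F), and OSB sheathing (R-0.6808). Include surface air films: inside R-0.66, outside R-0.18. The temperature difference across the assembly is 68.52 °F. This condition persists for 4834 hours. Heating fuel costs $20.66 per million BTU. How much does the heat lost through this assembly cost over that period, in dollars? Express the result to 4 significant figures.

4.641/0.2735 = 16.969
R_total = 0.66 + 16.969 + 0.6808 + 0.18 = 18.49 ft²·°F·h/BTU
Q = 408.4 × 68.52 / 18.49 = 1513.5 BTU/h
E = 1513.5 × 4834 = 7316100 BTU
Cost = 7316100/10⁶ × 20.66 = $151.15

151.2 dollars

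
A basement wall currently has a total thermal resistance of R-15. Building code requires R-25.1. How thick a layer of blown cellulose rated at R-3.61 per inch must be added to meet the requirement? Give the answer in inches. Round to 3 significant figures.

2.80 in

ΔR = 25.1 − 15 = 10.1 ft²·°F·h/BTU
L = ΔR / (R/in) = 10.1/3.61 = 2.798 in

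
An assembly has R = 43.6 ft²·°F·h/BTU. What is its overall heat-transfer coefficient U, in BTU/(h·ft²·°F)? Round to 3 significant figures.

U = 1/R = 1/43.6 = 0.02294

0.0229 BTU/(h·ft²·°F)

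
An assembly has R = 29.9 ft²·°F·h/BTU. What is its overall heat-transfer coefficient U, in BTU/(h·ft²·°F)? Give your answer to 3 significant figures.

U = 1/R = 1/29.9 = 0.03344

0.0334 BTU/(h·ft²·°F)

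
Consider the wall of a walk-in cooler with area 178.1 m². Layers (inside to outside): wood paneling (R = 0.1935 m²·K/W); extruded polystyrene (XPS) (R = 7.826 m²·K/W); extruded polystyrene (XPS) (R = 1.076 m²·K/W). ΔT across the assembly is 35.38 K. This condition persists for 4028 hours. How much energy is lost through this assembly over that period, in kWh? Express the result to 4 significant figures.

2791 kWh

R_total = 0.1935 + 7.826 + 1.076 = 9.0955 m²·K/W
Q = 178.1 × 35.38 / 9.0955 = 692.78 W
E = 692.78 W × 4028 h / 1000 = 2790.5 kWh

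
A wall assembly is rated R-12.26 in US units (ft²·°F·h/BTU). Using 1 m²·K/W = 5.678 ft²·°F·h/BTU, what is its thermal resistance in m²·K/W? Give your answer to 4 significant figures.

R_SI = 12.26/5.678 = 2.1592

2.159 m²·K/W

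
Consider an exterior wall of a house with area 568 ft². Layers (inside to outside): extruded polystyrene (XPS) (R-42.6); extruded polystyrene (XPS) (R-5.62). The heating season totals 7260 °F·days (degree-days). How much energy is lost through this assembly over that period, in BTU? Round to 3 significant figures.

R_total = 42.6 + 5.62 = 48.22 ft²·°F·h/BTU
E = A × HDD × 24 / R = 568 × 7260 × 24 / 48.22 = 2052000 BTU

2050000 BTU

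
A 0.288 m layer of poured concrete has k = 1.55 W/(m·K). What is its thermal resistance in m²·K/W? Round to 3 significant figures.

0.186 m²·K/W

R = L/k = 0.288/1.55 = 0.1858 m²·K/W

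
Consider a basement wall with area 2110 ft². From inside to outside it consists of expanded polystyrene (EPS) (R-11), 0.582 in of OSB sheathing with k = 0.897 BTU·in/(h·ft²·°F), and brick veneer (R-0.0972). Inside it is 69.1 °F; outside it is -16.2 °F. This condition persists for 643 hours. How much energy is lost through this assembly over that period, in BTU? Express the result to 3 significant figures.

0.582/0.897 = 0.6488
R_total = 11 + 0.6488 + 0.0972 = 11.75 ft²·°F·h/BTU
Q = 2110 × (69.1 − (-16.2)) / 11.75 = 15320 BTU/h
E = 15320 × 643 = 9853000 BTU

9850000 BTU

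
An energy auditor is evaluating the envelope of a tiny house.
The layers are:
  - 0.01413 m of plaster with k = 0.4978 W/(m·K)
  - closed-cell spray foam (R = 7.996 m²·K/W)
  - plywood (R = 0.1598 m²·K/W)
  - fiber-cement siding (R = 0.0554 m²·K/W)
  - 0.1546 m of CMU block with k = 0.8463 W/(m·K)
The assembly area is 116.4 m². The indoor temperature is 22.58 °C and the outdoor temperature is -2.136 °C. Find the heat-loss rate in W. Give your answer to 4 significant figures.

0.01413/0.4978 = 0.028385
0.1546/0.8463 = 0.18268
R_total = 0.028385 + 7.996 + 0.1598 + 0.0554 + 0.18268 = 8.4223 m²·K/W
Q = A·ΔT/R = 116.4 × (22.58 − (-2.136)) / 8.4223 = 341.59 W

341.6 W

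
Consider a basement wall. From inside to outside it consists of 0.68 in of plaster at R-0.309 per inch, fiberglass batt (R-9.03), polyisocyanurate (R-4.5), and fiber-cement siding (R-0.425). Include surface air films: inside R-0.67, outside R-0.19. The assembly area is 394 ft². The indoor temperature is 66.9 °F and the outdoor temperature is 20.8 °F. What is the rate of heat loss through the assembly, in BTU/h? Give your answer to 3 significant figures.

0.68 × 0.309 = 0.2101
R_total = 0.67 + 0.2101 + 9.03 + 4.5 + 0.425 + 0.19 = 15.03 ft²·°F·h/BTU
Q = A·ΔT/R = 394 × (66.9 − 20.8) / 15.03 = 1209 BTU/h

1210 BTU/h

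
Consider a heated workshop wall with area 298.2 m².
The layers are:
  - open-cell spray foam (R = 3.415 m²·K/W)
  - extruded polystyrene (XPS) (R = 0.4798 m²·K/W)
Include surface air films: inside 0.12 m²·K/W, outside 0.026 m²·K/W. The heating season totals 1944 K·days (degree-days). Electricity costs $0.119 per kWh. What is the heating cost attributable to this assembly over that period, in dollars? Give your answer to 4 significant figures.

R_total = 0.12 + 3.415 + 0.4798 + 0.026 = 4.0408 m²·K/W
E = A × HDD × 24 / R / 1000 = 298.2 × 1944 × 24 / 4.0408 / 1000 = 3443.1 kWh
Cost = 3443.1 × 0.119 = $409.73

409.7 dollars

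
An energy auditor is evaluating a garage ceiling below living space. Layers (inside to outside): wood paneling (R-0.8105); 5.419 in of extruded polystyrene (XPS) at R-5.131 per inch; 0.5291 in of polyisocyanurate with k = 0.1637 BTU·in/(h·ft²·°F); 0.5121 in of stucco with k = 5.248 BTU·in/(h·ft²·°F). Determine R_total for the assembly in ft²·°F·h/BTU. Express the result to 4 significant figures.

5.419 × 5.131 = 27.805
0.5291/0.1637 = 3.2321
0.5121/5.248 = 0.09758
R_total = 0.8105 + 27.805 + 3.2321 + 0.09758 = 31.945 ft²·°F·h/BTU

31.95 ft²·°F·h/BTU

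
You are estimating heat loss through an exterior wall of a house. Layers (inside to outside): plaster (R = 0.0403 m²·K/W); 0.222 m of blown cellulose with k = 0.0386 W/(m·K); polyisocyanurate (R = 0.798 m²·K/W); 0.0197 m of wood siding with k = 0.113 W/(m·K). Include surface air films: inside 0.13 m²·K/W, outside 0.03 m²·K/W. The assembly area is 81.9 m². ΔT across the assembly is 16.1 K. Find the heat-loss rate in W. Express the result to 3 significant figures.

0.222/0.0386 = 5.751
0.0197/0.113 = 0.1743
R_total = 0.13 + 0.0403 + 5.751 + 0.798 + 0.1743 + 0.03 = 6.924 m²·K/W
Q = A·ΔT/R = 81.9 × 16.1 / 6.924 = 190.4 W

190 W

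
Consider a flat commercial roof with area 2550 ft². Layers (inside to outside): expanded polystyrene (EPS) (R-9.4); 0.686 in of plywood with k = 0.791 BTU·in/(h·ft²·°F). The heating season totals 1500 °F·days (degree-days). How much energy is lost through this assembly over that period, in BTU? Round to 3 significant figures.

8940000 BTU

0.686/0.791 = 0.8673
R_total = 9.4 + 0.8673 = 10.27 ft²·°F·h/BTU
E = A × HDD × 24 / R = 2550 × 1500 × 24 / 10.27 = 8941000 BTU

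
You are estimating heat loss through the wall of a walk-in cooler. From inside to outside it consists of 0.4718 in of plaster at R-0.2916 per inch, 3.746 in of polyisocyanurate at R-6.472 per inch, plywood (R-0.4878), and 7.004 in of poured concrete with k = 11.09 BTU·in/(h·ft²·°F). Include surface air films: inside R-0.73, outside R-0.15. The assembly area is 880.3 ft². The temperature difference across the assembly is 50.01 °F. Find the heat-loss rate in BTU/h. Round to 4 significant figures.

0.4718 × 0.2916 = 0.13758
3.746 × 6.472 = 24.244
7.004/11.09 = 0.63156
R_total = 0.73 + 0.13758 + 24.244 + 0.4878 + 0.63156 + 0.15 = 26.381 ft²·°F·h/BTU
Q = A·ΔT/R = 880.3 × 50.01 / 26.381 = 1668.8 BTU/h

1669 BTU/h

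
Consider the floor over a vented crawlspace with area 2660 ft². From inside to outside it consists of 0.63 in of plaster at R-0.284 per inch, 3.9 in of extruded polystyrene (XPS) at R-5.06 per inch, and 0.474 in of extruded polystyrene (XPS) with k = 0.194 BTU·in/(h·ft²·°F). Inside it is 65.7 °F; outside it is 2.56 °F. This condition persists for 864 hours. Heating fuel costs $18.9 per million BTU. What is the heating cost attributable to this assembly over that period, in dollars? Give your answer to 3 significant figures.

123 dollars

0.63 × 0.284 = 0.1789
3.9 × 5.06 = 19.73
0.474/0.194 = 2.443
R_total = 0.1789 + 19.73 + 2.443 = 22.36 ft²·°F·h/BTU
Q = 2660 × (65.7 − 2.56) / 22.36 = 7513 BTU/h
E = 7513 × 864 = 6491000 BTU
Cost = 6491000/10⁶ × 18.9 = $122.7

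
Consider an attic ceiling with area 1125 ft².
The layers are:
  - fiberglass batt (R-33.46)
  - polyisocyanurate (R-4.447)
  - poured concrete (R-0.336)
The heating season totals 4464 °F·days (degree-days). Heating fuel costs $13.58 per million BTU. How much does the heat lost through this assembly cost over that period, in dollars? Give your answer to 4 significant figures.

42.80 dollars

R_total = 33.46 + 4.447 + 0.336 = 38.243 ft²·°F·h/BTU
E = A × HDD × 24 / R = 1125 × 4464 × 24 / 38.243 = 3151600 BTU
Cost = 3151600/10⁶ × 13.58 = $42.799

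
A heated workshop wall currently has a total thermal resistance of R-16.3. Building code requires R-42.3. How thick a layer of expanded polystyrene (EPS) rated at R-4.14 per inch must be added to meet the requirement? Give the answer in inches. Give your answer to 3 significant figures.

ΔR = 42.3 − 16.3 = 26 ft²·°F·h/BTU
L = ΔR / (R/in) = 26/4.14 = 6.28 in

6.28 in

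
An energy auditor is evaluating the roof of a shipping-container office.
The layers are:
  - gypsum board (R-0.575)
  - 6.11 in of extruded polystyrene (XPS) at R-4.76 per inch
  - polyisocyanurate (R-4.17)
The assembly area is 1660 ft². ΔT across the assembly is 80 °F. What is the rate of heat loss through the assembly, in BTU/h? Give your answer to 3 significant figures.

3930 BTU/h

6.11 × 4.76 = 29.08
R_total = 0.575 + 29.08 + 4.17 = 33.83 ft²·°F·h/BTU
Q = A·ΔT/R = 1660 × 80 / 33.83 = 3926 BTU/h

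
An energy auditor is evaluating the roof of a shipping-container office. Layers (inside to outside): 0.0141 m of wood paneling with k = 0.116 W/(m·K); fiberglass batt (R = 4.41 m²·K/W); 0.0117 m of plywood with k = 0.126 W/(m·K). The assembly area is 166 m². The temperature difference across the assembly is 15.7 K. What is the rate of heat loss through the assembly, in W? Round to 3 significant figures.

564 W

0.0141/0.116 = 0.1216
0.0117/0.126 = 0.09286
R_total = 0.1216 + 4.41 + 0.09286 = 4.624 m²·K/W
Q = A·ΔT/R = 166 × 15.7 / 4.624 = 563.6 W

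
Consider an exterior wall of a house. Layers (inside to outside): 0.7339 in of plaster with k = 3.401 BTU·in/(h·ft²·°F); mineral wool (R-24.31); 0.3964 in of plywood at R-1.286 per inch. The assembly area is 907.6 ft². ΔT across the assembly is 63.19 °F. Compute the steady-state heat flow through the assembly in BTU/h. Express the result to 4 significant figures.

0.7339/3.401 = 0.21579
0.3964 × 1.286 = 0.50977
R_total = 0.21579 + 24.31 + 0.50977 = 25.036 ft²·°F·h/BTU
Q = A·ΔT/R = 907.6 × 63.19 / 25.036 = 2290.8 BTU/h

2291 BTU/h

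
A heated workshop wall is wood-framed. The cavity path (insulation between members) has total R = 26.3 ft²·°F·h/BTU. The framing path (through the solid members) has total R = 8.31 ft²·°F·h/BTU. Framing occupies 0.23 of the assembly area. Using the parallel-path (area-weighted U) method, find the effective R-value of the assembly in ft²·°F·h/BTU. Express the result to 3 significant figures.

U_eff = 0.77/26.3 + 0.23/8.31 = 0.02928 + 0.02768 = 0.05696
R_eff = 1/U_eff = 17.56 ft²·°F·h/BTU

17.6 ft²·°F·h/BTU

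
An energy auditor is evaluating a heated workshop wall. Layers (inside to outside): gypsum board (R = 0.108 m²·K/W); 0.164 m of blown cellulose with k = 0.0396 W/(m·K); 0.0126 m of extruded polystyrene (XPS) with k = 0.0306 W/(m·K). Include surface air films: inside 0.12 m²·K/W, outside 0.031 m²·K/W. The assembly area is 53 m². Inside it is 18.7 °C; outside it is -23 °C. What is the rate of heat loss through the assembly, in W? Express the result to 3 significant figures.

0.164/0.0396 = 4.141
0.0126/0.0306 = 0.4118
R_total = 0.12 + 0.108 + 4.141 + 0.4118 + 0.031 = 4.812 m²·K/W
Q = A·ΔT/R = 53 × (18.7 − (-23)) / 4.812 = 459.3 W

459 W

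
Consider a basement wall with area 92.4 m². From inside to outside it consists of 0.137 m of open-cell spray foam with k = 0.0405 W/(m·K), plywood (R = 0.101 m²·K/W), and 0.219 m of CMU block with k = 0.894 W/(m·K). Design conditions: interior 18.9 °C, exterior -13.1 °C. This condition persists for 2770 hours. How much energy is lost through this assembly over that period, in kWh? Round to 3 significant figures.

2200 kWh

0.137/0.0405 = 3.383
0.219/0.894 = 0.245
R_total = 3.383 + 0.101 + 0.245 = 3.729 m²·K/W
Q = 92.4 × (18.9 − (-13.1)) / 3.729 = 793 W
E = 793 W × 2770 h / 1000 = 2197 kWh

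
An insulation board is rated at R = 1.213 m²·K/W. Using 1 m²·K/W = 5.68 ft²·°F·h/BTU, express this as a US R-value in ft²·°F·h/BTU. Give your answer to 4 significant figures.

6.890 ft²·°F·h/BTU

R_US = 1.213 × 5.68 = 6.8898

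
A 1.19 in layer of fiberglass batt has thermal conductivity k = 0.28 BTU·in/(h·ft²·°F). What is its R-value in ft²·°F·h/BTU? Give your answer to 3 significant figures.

4.25 ft²·°F·h/BTU

R = L/k = 1.19/0.28 = 4.25 ft²·°F·h/BTU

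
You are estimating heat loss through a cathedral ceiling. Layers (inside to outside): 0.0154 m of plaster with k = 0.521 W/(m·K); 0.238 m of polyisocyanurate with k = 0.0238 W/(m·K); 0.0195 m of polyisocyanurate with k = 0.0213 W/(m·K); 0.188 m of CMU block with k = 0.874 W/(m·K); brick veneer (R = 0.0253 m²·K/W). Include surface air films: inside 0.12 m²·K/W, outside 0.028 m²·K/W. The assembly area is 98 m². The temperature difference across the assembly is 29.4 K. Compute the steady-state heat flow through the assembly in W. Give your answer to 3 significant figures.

0.0154/0.521 = 0.02956
0.238/0.0238 = 10
0.0195/0.0213 = 0.9155
0.188/0.874 = 0.2151
R_total = 0.12 + 0.02956 + 10 + 0.9155 + 0.2151 + 0.0253 + 0.028 = 11.33 m²·K/W
Q = A·ΔT/R = 98 × 29.4 / 11.33 = 254.2 W

254 W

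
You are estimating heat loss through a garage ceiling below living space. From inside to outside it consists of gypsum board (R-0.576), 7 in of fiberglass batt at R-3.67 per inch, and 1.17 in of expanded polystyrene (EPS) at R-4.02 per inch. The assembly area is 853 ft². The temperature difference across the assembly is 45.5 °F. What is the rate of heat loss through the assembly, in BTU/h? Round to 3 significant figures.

7 × 3.67 = 25.69
1.17 × 4.02 = 4.703
R_total = 0.576 + 25.69 + 4.703 = 30.97 ft²·°F·h/BTU
Q = A·ΔT/R = 853 × 45.5 / 30.97 = 1253 BTU/h

1250 BTU/h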